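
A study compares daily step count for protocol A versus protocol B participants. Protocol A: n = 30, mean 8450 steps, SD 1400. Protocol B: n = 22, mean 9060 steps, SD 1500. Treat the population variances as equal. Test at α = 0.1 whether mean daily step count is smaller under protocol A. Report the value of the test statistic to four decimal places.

-1.5062

Let group 1 = protocol A, group 2 = protocol B. H0: μ_1 = μ_2; H1: μ_1 < μ_2 (two-sample pooled-variance t-test, left-tailed).
s_p² = [(30−1)·1400² + (22−1)·1500²]/(30+22−2) = 2081800
t = (8450 − 9060)/√[2081800·(1/30 + 1/22)] = -1.5062
df = n₁ + n₂ − 2 = 50
p-value = P(T ≤ -1.5062) ≈ 0.0692
Since p ≈ 0.0692 < α = 0.1, reject H0; the data support H1.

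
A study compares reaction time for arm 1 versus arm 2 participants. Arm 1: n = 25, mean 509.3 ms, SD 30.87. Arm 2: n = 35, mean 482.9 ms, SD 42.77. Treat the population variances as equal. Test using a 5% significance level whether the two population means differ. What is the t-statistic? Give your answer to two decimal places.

Let group 1 = arm 1, group 2 = arm 2. H0: μ_1 = μ_2; H1: μ_1 ≠ μ_2 (two-sample pooled-variance t-test, two-sided).
s_p² = [(25−1)·30.87² + (35−1)·42.77²]/(25+35−2) = 1466.66
t = (509.3 − 482.9)/√[1466.66·(1/25 + 1/35)] = 2.63
df = n₁ + n₂ − 2 = 58
Two-sided p-value ≈ 0.011
Since p ≈ 0.011 < α = 0.05, reject H0; the data support H1.

2.63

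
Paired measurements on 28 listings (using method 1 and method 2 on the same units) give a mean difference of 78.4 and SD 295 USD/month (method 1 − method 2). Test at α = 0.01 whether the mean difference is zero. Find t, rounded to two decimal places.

1.41

H0: μ_d = 0; H1: μ_d ≠ 0 (paired t-test on the differences, two-sided).
t = d̄/(s_d/√n) = 78.4/(295/√28) = 1.41
df = n − 1 = 27
Two-sided p-value ≈ 0.171
Since p ≈ 0.171 > α = 0.01, fail to reject H0; the evidence is not statistically significant.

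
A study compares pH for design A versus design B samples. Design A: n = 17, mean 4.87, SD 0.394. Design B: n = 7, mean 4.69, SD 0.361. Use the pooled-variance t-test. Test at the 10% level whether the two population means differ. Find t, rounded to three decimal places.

1.040

Let group 1 = design A, group 2 = design B. H0: μ_1 = μ_2; H1: μ_1 ≠ μ_2 (two-sample pooled-variance t-test, two-sided).
s_p² = [(17−1)·0.394² + (7−1)·0.361²]/(17+7−2) = 0.148441
t = (4.87 − 4.69)/√[0.148441·(1/17 + 1/7)] = 1.040
df = n₁ + n₂ − 2 = 22
Two-sided p-value ≈ 0.309
Since p ≈ 0.309 > α = 0.1, fail to reject H0; the data do not provide sufficient evidence against H0.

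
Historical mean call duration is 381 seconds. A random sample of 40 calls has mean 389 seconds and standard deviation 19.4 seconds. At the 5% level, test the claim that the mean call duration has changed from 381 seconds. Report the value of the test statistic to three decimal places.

2.608

H0: μ = 381; H1: μ ≠ 381 (one-sample t-test, two-sided).
t = (x̄ − μ₀)/(s/√n) = (389 − 381)/(19.4/√40) = 2.608
df = n − 1 = 39
Two-sided p-value ≈ 0.013
Since p ≈ 0.013 < α = 0.05, reject H0; the data support H1.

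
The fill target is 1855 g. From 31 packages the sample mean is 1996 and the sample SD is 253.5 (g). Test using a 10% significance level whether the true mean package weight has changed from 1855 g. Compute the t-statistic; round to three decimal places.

3.097

H0: μ = 1855; H1: μ ≠ 1855 (one-sample t-test, two-sided).
t = (x̄ − μ₀)/(s/√n) = (1996 − 1855)/(253.5/√31) = 3.097
df = n − 1 = 30
Two-sided p-value ≈ 0.004
Since p ≈ 0.004 < α = 0.1, reject H0; the evidence is statistically significant.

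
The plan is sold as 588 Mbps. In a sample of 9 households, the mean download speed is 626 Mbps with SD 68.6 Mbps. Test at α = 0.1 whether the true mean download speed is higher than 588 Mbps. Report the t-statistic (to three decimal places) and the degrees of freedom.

H0: μ = 588; H1: μ > 588 (one-sample t-test, right-tailed).
t = (x̄ − μ₀)/(s/√n) = (626 − 588)/(68.6/√9) = 1.662
df = n − 1 = 8
p-value = P(T ≥ 1.662) ≈ 0.068
Since p ≈ 0.068 < α = 0.1, reject H0; the evidence is statistically significant.

t = 1.662, df = 8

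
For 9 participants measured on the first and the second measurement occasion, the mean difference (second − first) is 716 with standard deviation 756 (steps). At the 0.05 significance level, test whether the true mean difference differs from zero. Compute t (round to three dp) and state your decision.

t = 2.841; reject H0

H0: μ_d = 0; H1: μ_d ≠ 0 (paired t-test on the differences, two-sided).
t = d̄/(s_d/√n) = 716/(756/√9) = 2.841
df = n − 1 = 8
Two-sided p-value ≈ 0.0218
Since p ≈ 0.0218 < α = 0.05, reject H0; the evidence is statistically significant.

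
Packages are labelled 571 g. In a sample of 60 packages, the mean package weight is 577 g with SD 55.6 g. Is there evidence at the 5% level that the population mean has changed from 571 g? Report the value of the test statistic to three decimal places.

0.836

H0: μ = 571; H1: μ ≠ 571 (one-sample t-test, two-sided).
t = (x̄ − μ₀)/(s/√n) = (577 − 571)/(55.6/√60) = 0.836
df = n − 1 = 59
Two-sided p-value ≈ 0.407
Since p ≈ 0.407 > α = 0.05, fail to reject H0; the evidence is not statistically significant.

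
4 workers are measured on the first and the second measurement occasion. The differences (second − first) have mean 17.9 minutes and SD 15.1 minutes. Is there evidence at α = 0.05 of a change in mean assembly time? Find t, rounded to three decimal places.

2.371

H0: μ_d = 0; H1: μ_d ≠ 0 (paired t-test on the differences, two-sided).
t = d̄/(s_d/√n) = 17.9/(15.1/√4) = 2.371
df = n − 1 = 3
Two-sided p-value ≈ 0.0984
Since p ≈ 0.0984 > α = 0.05, fail to reject H0; the data do not provide sufficient evidence against H0.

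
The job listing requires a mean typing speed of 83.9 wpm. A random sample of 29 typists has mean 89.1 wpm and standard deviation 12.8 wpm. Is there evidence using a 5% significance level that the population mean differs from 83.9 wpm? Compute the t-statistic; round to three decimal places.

2.188

H0: μ = 83.9; H1: μ ≠ 83.9 (one-sample t-test, two-sided).
t = (x̄ − μ₀)/(s/√n) = (89.1 − 83.9)/(12.8/√29) = 2.188
df = n − 1 = 28
Two-sided p-value ≈ 0.0372
Since p ≈ 0.0372 < α = 0.05, reject H0; the data support H1.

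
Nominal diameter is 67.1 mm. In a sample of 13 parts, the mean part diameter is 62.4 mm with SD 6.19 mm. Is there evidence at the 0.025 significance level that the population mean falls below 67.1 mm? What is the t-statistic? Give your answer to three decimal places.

H0: μ = 67.1; H1: μ < 67.1 (one-sample t-test, left-tailed).
t = (x̄ − μ₀)/(s/√n) = (62.4 − 67.1)/(6.19/√13) = -2.738
df = n − 1 = 12
p-value = P(T ≤ -2.738) ≈ 0.0090
Since p ≈ 0.0090 < α = 0.025, reject H0; the evidence is statistically significant.

-2.738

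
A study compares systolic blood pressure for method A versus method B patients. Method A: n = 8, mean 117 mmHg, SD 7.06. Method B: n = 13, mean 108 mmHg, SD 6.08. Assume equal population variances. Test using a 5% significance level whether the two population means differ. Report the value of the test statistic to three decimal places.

3.101

Let group 1 = method A, group 2 = method B. H0: μ_1 = μ_2; H1: μ_1 ≠ μ_2 (two-sample pooled-variance t-test, two-sided).
s_p² = [(8−1)·7.06² + (13−1)·6.08²]/(8+13−2) = 41.7106
t = (117 − 108)/√[41.7106·(1/8 + 1/13)] = 3.101
df = n₁ + n₂ − 2 = 19
Two-sided p-value ≈ 0.0059
Since p ≈ 0.0059 < α = 0.05, reject H0; the data support H1.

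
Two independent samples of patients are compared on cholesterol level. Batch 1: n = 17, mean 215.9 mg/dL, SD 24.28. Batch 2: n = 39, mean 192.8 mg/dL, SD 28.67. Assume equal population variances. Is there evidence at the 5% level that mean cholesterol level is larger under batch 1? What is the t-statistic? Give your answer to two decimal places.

Let group 1 = batch 1, group 2 = batch 2. H0: μ_1 = μ_2; H1: μ_1 > μ_2 (two-sample pooled-variance t-test, right-tailed).
s_p² = [(17−1)·24.28² + (39−1)·28.67²]/(17+39−2) = 753.095
t = (215.9 − 192.8)/√[753.095·(1/17 + 1/39)] = 2.90
df = n₁ + n₂ − 2 = 54
p-value = P(T ≥ 2.90) ≈ 0.0027
Since p ≈ 0.0027 < α = 0.05, reject H0; the data support H1.

2.90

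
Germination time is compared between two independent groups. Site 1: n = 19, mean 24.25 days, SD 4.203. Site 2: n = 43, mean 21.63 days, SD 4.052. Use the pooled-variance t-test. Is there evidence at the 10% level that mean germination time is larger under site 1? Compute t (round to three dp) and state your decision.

t = 2.321; reject H0

Let group 1 = site 1, group 2 = site 2. H0: μ_1 = μ_2; H1: μ_1 > μ_2 (two-sample pooled-variance t-test, right-tailed).
s_p² = [(19−1)·4.203² + (43−1)·4.052²]/(19+43−2) = 16.7927
t = (24.25 − 21.63)/√[16.7927·(1/19 + 1/43)] = 2.321
df = n₁ + n₂ − 2 = 60
p-value = P(T ≥ 2.321) ≈ 0.012
Since p ≈ 0.012 < α = 0.1, reject H0; the evidence is statistically significant.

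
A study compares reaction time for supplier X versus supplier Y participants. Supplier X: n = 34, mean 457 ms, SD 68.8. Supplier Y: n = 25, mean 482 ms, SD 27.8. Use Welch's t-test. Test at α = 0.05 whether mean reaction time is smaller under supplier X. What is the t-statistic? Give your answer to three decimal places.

Let group 1 = supplier X, group 2 = supplier Y. H0: μ_1 = μ_2; H1: μ_1 < μ_2 (Welch's two-sample t-test, left-tailed).
t = (x̄_1 − x̄_2)/√(s_1²/n_1 + s_2²/n_2) = (457 − 482)/√(68.8²/34 + 27.8²/25) = -1.917
Welch–Satterthwaite df ≈ 46.15
p-value = P(T ≤ -1.917) ≈ 0.031
Since p ≈ 0.031 < α = 0.05, reject H0; the data support H1.

-1.917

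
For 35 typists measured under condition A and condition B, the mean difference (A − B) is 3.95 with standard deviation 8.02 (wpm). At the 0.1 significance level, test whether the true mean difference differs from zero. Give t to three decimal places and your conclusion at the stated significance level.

H0: μ_d = 0; H1: μ_d ≠ 0 (paired t-test on the differences, two-sided).
t = d̄/(s_d/√n) = 3.95/(8.02/√35) = 2.914
df = n − 1 = 34
Two-sided p-value ≈ 0.0063
Since p ≈ 0.0063 < α = 0.1, reject H0; the data support H1.

t = 2.914; reject H0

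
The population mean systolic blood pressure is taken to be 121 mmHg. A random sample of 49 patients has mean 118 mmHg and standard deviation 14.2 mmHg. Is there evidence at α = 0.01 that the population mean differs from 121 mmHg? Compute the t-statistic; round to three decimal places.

H0: μ = 121; H1: μ ≠ 121 (one-sample t-test, two-sided).
t = (x̄ − μ₀)/(s/√n) = (118 − 121)/(14.2/√49) = -1.479
df = n − 1 = 48
Two-sided p-value ≈ 0.1457
Since p ≈ 0.1457 > α = 0.01, fail to reject H0; the data do not provide sufficient evidence against H0.

-1.479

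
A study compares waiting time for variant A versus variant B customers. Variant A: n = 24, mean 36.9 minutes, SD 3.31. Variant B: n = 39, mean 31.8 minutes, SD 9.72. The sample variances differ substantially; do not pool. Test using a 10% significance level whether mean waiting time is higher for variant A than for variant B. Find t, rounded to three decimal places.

Let group 1 = variant A, group 2 = variant B. H0: μ_1 = μ_2; H1: μ_1 > μ_2 (Welch's two-sample t-test, right-tailed).
t = (x̄_1 − x̄_2)/√(s_1²/n_1 + s_2²/n_2) = (36.9 − 31.8)/√(3.31²/24 + 9.72²/39) = 3.006
Welch–Satterthwaite df ≈ 50.70
p-value = P(T ≥ 3.006) ≈ 0.0021
Since p ≈ 0.0021 < α = 0.1, reject H0; the data support H1.

3.006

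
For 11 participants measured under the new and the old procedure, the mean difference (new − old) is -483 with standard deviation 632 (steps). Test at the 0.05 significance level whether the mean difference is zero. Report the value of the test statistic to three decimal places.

-2.535

H0: μ_d = 0; H1: μ_d ≠ 0 (paired t-test on the differences, two-sided).
t = d̄/(s_d/√n) = -483/(632/√11) = -2.535
df = n − 1 = 10
Two-sided p-value ≈ 0.030
Since p ≈ 0.030 < α = 0.05, reject H0; the data support H1.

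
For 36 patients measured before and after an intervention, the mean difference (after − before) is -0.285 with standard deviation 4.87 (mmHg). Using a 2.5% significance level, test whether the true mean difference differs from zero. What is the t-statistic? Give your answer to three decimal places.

-0.351

H0: μ_d = 0; H1: μ_d ≠ 0 (paired t-test on the differences, two-sided).
t = d̄/(s_d/√n) = -0.285/(4.87/√36) = -0.351
df = n − 1 = 35
Two-sided p-value ≈ 0.728
Since p ≈ 0.728 > α = 0.025, fail to reject H0; the evidence is not statistically significant.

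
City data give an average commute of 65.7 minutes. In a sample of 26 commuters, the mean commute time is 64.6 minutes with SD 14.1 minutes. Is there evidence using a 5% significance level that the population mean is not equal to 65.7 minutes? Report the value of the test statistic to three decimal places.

H0: μ = 65.7; H1: μ ≠ 65.7 (one-sample t-test, two-sided).
t = (x̄ − μ₀)/(s/√n) = (64.6 − 65.7)/(14.1/√26) = -0.398
df = n − 1 = 25
Two-sided p-value ≈ 0.6942
Since p ≈ 0.6942 > α = 0.05, fail to reject H0; the evidence is not statistically significant.

-0.398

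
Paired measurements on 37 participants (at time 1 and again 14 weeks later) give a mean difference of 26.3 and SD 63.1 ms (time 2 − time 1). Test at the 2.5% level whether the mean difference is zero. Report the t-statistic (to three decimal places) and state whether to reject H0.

t = 2.535; reject H0

H0: μ_d = 0; H1: μ_d ≠ 0 (paired t-test on the differences, two-sided).
t = d̄/(s_d/√n) = 26.3/(63.1/√37) = 2.535
df = n − 1 = 36
Two-sided p-value ≈ 0.0157
Since p ≈ 0.0157 < α = 0.025, reject H0; the data support H1.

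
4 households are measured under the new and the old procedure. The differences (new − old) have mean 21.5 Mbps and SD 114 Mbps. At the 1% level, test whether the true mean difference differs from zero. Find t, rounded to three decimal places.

0.377

H0: μ_d = 0; H1: μ_d ≠ 0 (paired t-test on the differences, two-sided).
t = d̄/(s_d/√n) = 21.5/(114/√4) = 0.377
df = n − 1 = 3
Two-sided p-value ≈ 0.7311
Since p ≈ 0.7311 > α = 0.01, fail to reject H0; the data do not provide sufficient evidence against H0.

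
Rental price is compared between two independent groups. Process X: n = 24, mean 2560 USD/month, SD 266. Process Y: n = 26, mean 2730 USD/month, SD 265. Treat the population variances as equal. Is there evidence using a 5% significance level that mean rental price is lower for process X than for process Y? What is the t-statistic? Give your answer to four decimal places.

Let group 1 = process X, group 2 = process Y. H0: μ_1 = μ_2; H1: μ_1 < μ_2 (two-sample pooled-variance t-test, left-tailed).
s_p² = [(24−1)·266² + (26−1)·265²]/(24+26−2) = 70479.4
t = (2560 − 2730)/√[70479.4·(1/24 + 1/26)] = -2.2622
df = n₁ + n₂ − 2 = 48
p-value = P(T ≤ -2.2622) ≈ 0.014
Since p ≈ 0.014 < α = 0.05, reject H0; the data support H1.

-2.2622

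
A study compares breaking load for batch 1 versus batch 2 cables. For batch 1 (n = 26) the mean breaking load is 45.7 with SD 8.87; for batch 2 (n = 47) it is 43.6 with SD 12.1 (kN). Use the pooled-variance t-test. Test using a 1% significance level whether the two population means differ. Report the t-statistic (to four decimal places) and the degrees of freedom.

Let group 1 = batch 1, group 2 = batch 2. H0: μ_1 = μ_2; H1: μ_1 ≠ μ_2 (two-sample pooled-variance t-test, two-sided).
s_p² = [(26−1)·8.87² + (47−1)·12.1²]/(26+47−2) = 122.56
t = (45.7 − 43.6)/√[122.56·(1/26 + 1/47)] = 0.7761
df = n₁ + n₂ − 2 = 71
Two-sided p-value ≈ 0.4403
Since p ≈ 0.4403 > α = 0.01, fail to reject H0; the evidence is not statistically significant.

t = 0.7761, df = 71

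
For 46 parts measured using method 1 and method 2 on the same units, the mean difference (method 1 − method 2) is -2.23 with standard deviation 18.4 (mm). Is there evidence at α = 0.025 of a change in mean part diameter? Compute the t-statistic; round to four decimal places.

-0.8220

H0: μ_d = 0; H1: μ_d ≠ 0 (paired t-test on the differences, two-sided).
t = d̄/(s_d/√n) = -2.23/(18.4/√46) = -0.8220
df = n − 1 = 45
Two-sided p-value ≈ 0.4154
Since p ≈ 0.4154 > α = 0.025, fail to reject H0; the data do not provide sufficient evidence against H0.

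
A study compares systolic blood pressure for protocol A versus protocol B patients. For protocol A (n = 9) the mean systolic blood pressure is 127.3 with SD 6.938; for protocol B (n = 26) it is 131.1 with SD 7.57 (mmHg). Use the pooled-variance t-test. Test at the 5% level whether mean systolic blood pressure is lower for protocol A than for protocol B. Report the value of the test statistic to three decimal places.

-1.324

Let group 1 = protocol A, group 2 = protocol B. H0: μ_1 = μ_2; H1: μ_1 < μ_2 (two-sample pooled-variance t-test, left-tailed).
s_p² = [(9−1)·6.938² + (26−1)·7.57²]/(9+26−2) = 55.0821
t = (127.3 − 131.1)/√[55.0821·(1/9 + 1/26)] = -1.324
df = n₁ + n₂ − 2 = 33
p-value = P(T ≤ -1.324) ≈ 0.0973
Since p ≈ 0.0973 > α = 0.05, fail to reject H0; the data do not provide sufficient evidence against H0.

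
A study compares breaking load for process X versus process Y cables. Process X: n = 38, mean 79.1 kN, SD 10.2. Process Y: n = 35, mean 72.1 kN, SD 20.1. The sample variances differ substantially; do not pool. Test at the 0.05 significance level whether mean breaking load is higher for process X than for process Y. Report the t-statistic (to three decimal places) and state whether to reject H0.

t = 1.852; reject H0

Let group 1 = process X, group 2 = process Y. H0: μ_1 = μ_2; H1: μ_1 > μ_2 (Welch's two-sample t-test, right-tailed).
t = (x̄_1 − x̄_2)/√(s_1²/n_1 + s_2²/n_2) = (79.1 − 72.1)/√(10.2²/38 + 20.1²/35) = 1.852
Welch–Satterthwaite df ≈ 49.48
p-value = P(T ≥ 1.852) ≈ 0.035
Since p ≈ 0.035 < α = 0.05, reject H0; the data support H1.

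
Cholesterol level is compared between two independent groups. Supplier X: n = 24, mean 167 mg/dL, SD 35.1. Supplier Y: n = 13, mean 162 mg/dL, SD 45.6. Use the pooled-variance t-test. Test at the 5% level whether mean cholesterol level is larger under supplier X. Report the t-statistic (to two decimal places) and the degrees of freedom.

t = 0.37, df = 35

Let group 1 = supplier X, group 2 = supplier Y. H0: μ_1 = μ_2; H1: μ_1 > μ_2 (two-sample pooled-variance t-test, right-tailed).
s_p² = [(24−1)·35.1² + (13−1)·45.6²]/(24+13−2) = 1522.53
t = (167 − 162)/√[1522.53·(1/24 + 1/13)] = 0.37
df = n₁ + n₂ − 2 = 35
p-value = P(T ≥ 0.37) ≈ 0.356
Since p ≈ 0.356 > α = 0.05, fail to reject H0; the evidence is not statistically significant.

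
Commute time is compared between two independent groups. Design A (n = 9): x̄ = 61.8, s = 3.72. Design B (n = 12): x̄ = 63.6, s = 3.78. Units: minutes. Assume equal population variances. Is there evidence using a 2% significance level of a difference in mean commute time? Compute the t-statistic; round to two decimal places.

-1.09

Let group 1 = design A, group 2 = design B. H0: μ_1 = μ_2; H1: μ_1 ≠ μ_2 (two-sample pooled-variance t-test, two-sided).
s_p² = [(9−1)·3.72² + (12−1)·3.78²]/(9+12−2) = 14.0989
t = (61.8 − 63.6)/√[14.0989·(1/9 + 1/12)] = -1.09
df = n₁ + n₂ − 2 = 19
Two-sided p-value ≈ 0.291
Since p ≈ 0.291 > α = 0.02, fail to reject H0; the data do not provide sufficient evidence against H0.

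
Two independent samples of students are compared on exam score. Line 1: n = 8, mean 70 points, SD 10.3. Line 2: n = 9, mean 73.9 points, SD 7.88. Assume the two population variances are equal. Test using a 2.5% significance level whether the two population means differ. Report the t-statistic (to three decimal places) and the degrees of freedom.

t = -0.883, df = 15

Let group 1 = line 1, group 2 = line 2. H0: μ_1 = μ_2; H1: μ_1 ≠ μ_2 (two-sample pooled-variance t-test, two-sided).
s_p² = [(8−1)·10.3² + (9−1)·7.88²]/(8+9−2) = 82.6257
t = (70 − 73.9)/√[82.6257·(1/8 + 1/9)] = -0.883
df = n₁ + n₂ − 2 = 15
Two-sided p-value ≈ 0.391
Since p ≈ 0.391 > α = 0.025, fail to reject H0; the evidence is not statistically significant.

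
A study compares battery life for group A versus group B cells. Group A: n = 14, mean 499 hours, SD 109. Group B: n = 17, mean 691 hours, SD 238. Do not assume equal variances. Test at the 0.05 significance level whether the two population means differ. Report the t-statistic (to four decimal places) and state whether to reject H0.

Let group 1 = group A, group 2 = group B. H0: μ_1 = μ_2; H1: μ_1 ≠ μ_2 (Welch's two-sample t-test, two-sided).
t = (x̄_1 − x̄_2)/√(s_1²/n_1 + s_2²/n_2) = (499 − 691)/√(109²/14 + 238²/17) = -2.9695
Welch–Satterthwaite df ≈ 23.33
Two-sided p-value ≈ 0.0068
Since p ≈ 0.0068 < α = 0.05, reject H0; the data support H1.

t = -2.9695; reject H0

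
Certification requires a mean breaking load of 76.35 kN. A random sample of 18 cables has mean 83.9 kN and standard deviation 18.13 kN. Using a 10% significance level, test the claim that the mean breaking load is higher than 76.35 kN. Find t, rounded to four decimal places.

1.7668

H0: μ = 76.35; H1: μ > 76.35 (one-sample t-test, right-tailed).
t = (x̄ − μ₀)/(s/√n) = (83.9 − 76.35)/(18.13/√18) = 1.7668
df = n − 1 = 17
p-value = P(T ≥ 1.7668) ≈ 0.048
Since p ≈ 0.048 < α = 0.1, reject H0; the evidence is statistically significant.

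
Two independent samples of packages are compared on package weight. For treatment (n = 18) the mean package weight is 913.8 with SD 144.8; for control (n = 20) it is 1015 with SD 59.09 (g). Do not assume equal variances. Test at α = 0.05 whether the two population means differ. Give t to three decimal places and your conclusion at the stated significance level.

Let group 1 = treatment, group 2 = control. H0: μ_1 = μ_2; H1: μ_1 ≠ μ_2 (Welch's two-sample t-test, two-sided).
t = (x̄_1 − x̄_2)/√(s_1²/n_1 + s_2²/n_2) = (913.8 − 1015)/√(144.8²/18 + 59.09²/20) = -2.765
Welch–Satterthwaite df ≈ 22.03
Two-sided p-value ≈ 0.011
Since p ≈ 0.011 < α = 0.05, reject H0; the evidence is statistically significant.

t = -2.765; reject H0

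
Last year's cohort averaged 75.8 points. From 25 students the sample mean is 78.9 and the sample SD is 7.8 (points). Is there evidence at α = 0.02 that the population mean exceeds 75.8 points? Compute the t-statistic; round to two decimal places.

1.99

H0: μ = 75.8; H1: μ > 75.8 (one-sample t-test, right-tailed).
t = (x̄ − μ₀)/(s/√n) = (78.9 − 75.8)/(7.8/√25) = 1.99
df = n − 1 = 24
p-value = P(T ≥ 1.99) ≈ 0.029
Since p ≈ 0.029 > α = 0.02, fail to reject H0; the evidence is not statistically significant.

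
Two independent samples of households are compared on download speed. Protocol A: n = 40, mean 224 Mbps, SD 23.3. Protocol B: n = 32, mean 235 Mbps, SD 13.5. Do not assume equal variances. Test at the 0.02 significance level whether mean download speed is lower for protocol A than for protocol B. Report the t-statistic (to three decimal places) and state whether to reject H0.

Let group 1 = protocol A, group 2 = protocol B. H0: μ_1 = μ_2; H1: μ_1 < μ_2 (Welch's two-sample t-test, left-tailed).
t = (x̄_1 − x̄_2)/√(s_1²/n_1 + s_2²/n_2) = (224 − 235)/√(23.3²/40 + 13.5²/32) = -2.506
Welch–Satterthwaite df ≈ 64.34
p-value = P(T ≤ -2.506) ≈ 0.007
Since p ≈ 0.007 < α = 0.02, reject H0; the evidence is statistically significant.

t = -2.506; reject H0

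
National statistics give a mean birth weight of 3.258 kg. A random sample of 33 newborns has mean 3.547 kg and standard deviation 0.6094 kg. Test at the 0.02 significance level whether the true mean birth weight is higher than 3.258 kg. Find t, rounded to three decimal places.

2.724

H0: μ = 3.258; H1: μ > 3.258 (one-sample t-test, right-tailed).
t = (x̄ − μ₀)/(s/√n) = (3.547 − 3.258)/(0.6094/√33) = 2.724
df = n − 1 = 32
p-value = P(T ≥ 2.724) ≈ 0.005
Since p ≈ 0.005 < α = 0.02, reject H0; the evidence is statistically significant.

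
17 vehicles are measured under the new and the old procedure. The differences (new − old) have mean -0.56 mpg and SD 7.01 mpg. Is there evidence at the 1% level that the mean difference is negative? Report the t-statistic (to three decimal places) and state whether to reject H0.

H0: μ_d = 0; H1: μ_d < 0 (paired t-test on the differences, left-tailed).
t = d̄/(s_d/√n) = -0.56/(7.01/√17) = -0.329
df = n − 1 = 16
p-value = P(T ≤ -0.329) ≈ 0.373
Since p ≈ 0.373 > α = 0.01, fail to reject H0; the evidence is not statistically significant.

t = -0.329; fail to reject H0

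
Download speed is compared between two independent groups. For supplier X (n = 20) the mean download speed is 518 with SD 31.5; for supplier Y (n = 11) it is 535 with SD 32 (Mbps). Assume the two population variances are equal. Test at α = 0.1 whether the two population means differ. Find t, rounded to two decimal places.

-1.43

Let group 1 = supplier X, group 2 = supplier Y. H0: μ_1 = μ_2; H1: μ_1 ≠ μ_2 (two-sample pooled-variance t-test, two-sided).
s_p² = [(20−1)·31.5² + (11−1)·32²]/(20+11−2) = 1003.2
t = (518 − 535)/√[1003.2·(1/20 + 1/11)] = -1.43
df = n₁ + n₂ − 2 = 29
Two-sided p-value ≈ 0.1635
Since p ≈ 0.1635 > α = 0.1, fail to reject H0; the evidence is not statistically significant.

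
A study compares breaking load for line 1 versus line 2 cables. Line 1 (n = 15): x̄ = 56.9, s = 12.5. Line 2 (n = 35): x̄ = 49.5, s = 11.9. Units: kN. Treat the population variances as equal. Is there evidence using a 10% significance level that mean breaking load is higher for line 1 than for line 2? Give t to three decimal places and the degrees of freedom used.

Let group 1 = line 1, group 2 = line 2. H0: μ_1 = μ_2; H1: μ_1 > μ_2 (two-sample pooled-variance t-test, right-tailed).
s_p² = [(15−1)·12.5² + (35−1)·11.9²]/(15+35−2) = 145.88
t = (56.9 − 49.5)/√[145.88·(1/15 + 1/35)] = 1.985
df = n₁ + n₂ − 2 = 48
p-value = P(T ≥ 1.985) ≈ 0.026
Since p ≈ 0.026 < α = 0.1, reject H0; the data support H1.

t = 1.985, df = 48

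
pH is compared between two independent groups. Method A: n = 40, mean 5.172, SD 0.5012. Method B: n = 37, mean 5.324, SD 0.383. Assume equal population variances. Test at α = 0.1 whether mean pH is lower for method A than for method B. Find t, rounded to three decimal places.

Let group 1 = method A, group 2 = method B. H0: μ_1 = μ_2; H1: μ_1 < μ_2 (two-sample pooled-variance t-test, left-tailed).
s_p² = [(40−1)·0.5012² + (37−1)·0.383²]/(40+37−2) = 0.201035
t = (5.172 − 5.324)/√[0.201035·(1/40 + 1/37)] = -1.486
df = n₁ + n₂ − 2 = 75
p-value = P(T ≤ -1.486) ≈ 0.071
Since p ≈ 0.071 < α = 0.1, reject H0; the evidence is statistically significant.

-1.486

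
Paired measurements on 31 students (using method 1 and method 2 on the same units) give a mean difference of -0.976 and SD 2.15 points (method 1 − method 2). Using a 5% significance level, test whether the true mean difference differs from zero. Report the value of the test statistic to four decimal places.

H0: μ_d = 0; H1: μ_d ≠ 0 (paired t-test on the differences, two-sided).
t = d̄/(s_d/√n) = -0.976/(2.15/√31) = -2.5275
df = n − 1 = 30
Two-sided p-value ≈ 0.0170
Since p ≈ 0.0170 < α = 0.05, reject H0; the evidence is statistically significant.

-2.5275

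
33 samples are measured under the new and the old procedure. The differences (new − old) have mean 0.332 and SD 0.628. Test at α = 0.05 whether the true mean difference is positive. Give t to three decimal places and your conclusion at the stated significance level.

t = 3.037; reject H0

H0: μ_d = 0; H1: μ_d > 0 (paired t-test on the differences, right-tailed).
t = d̄/(s_d/√n) = 0.332/(0.628/√33) = 3.037
df = n − 1 = 32
p-value = P(T ≥ 3.037) ≈ 0.0024
Since p ≈ 0.0024 < α = 0.05, reject H0; the data support H1.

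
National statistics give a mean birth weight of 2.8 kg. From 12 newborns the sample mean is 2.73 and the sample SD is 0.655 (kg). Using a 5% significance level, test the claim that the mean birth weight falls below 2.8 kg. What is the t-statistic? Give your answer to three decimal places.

-0.370

H0: μ = 2.8; H1: μ < 2.8 (one-sample t-test, left-tailed).
t = (x̄ − μ₀)/(s/√n) = (2.73 − 2.8)/(0.655/√12) = -0.370
df = n − 1 = 11
p-value = P(T ≤ -0.370) ≈ 0.3591
Since p ≈ 0.3591 > α = 0.05, fail to reject H0; the evidence is not statistically significant.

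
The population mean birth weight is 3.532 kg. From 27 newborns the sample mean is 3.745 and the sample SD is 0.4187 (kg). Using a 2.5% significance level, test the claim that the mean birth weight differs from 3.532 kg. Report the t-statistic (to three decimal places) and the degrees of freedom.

t = 2.643, df = 26

H0: μ = 3.532; H1: μ ≠ 3.532 (one-sample t-test, two-sided).
t = (x̄ − μ₀)/(s/√n) = (3.745 − 3.532)/(0.4187/√27) = 2.643
df = n − 1 = 26
Two-sided p-value ≈ 0.0137
Since p ≈ 0.0137 < α = 0.025, reject H0; the data support H1.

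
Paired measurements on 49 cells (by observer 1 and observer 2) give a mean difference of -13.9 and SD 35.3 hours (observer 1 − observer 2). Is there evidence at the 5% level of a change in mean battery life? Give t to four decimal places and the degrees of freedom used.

H0: μ_d = 0; H1: μ_d ≠ 0 (paired t-test on the differences, two-sided).
t = d̄/(s_d/√n) = -13.9/(35.3/√49) = -2.7564
df = n − 1 = 48
Two-sided p-value ≈ 0.0082
Since p ≈ 0.0082 < α = 0.05, reject H0; the evidence is statistically significant.

t = -2.7564, df = 48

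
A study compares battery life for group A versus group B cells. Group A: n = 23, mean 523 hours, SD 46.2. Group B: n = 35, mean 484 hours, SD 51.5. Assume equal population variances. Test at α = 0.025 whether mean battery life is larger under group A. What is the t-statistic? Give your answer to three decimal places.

2.936

Let group 1 = group A, group 2 = group B. H0: μ_1 = μ_2; H1: μ_1 > μ_2 (two-sample pooled-variance t-test, right-tailed).
s_p² = [(23−1)·46.2² + (35−1)·51.5²]/(23+35−2) = 2448.82
t = (523 − 484)/√[2448.82·(1/23 + 1/35)] = 2.936
df = n₁ + n₂ − 2 = 56
p-value = P(T ≥ 2.936) ≈ 0.002
Since p ≈ 0.002 < α = 0.025, reject H0; the data support H1.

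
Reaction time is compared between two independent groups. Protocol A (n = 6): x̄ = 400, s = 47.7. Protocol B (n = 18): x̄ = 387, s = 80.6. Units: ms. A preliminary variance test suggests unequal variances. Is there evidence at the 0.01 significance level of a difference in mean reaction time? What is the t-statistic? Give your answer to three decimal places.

Let group 1 = protocol A, group 2 = protocol B. H0: μ_1 = μ_2; H1: μ_1 ≠ μ_2 (Welch's two-sample t-test, two-sided).
t = (x̄_1 − x̄_2)/√(s_1²/n_1 + s_2²/n_2) = (400 − 387)/√(47.7²/6 + 80.6²/18) = 0.478
Welch–Satterthwaite df ≈ 15.04
Two-sided p-value ≈ 0.640
Since p ≈ 0.640 > α = 0.01, fail to reject H0; the data do not provide sufficient evidence against H0.

0.478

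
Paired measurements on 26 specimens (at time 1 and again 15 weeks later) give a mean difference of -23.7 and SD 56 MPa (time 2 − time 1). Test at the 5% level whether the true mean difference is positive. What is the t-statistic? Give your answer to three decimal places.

H0: μ_d = 0; H1: μ_d > 0 (paired t-test on the differences, right-tailed).
t = d̄/(s_d/√n) = -23.7/(56/√26) = -2.158
df = n − 1 = 25
p-value = P(T ≥ -2.158) ≈ 0.9796
Since p ≈ 0.9796 > α = 0.05, fail to reject H0; the data do not provide sufficient evidence against H0.

-2.158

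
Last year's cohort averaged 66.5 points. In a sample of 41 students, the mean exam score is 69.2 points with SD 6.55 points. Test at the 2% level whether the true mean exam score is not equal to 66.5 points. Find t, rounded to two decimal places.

H0: μ = 66.5; H1: μ ≠ 66.5 (one-sample t-test, two-sided).
t = (x̄ − μ₀)/(s/√n) = (69.2 − 66.5)/(6.55/√41) = 2.64
df = n − 1 = 40
Two-sided p-value ≈ 0.012
Since p ≈ 0.012 < α = 0.02, reject H0; the data support H1.

2.64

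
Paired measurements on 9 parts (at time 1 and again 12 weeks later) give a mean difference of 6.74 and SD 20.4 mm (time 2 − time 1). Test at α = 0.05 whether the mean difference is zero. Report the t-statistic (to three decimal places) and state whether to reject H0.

t = 0.991; fail to reject H0

H0: μ_d = 0; H1: μ_d ≠ 0 (paired t-test on the differences, two-sided).
t = d̄/(s_d/√n) = 6.74/(20.4/√9) = 0.991
df = n − 1 = 8
Two-sided p-value ≈ 0.3506
Since p ≈ 0.3506 > α = 0.05, fail to reject H0; the evidence is not statistically significant.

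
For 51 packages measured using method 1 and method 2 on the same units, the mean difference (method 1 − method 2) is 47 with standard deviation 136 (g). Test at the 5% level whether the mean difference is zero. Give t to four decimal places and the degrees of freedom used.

t = 2.4680, df = 50

H0: μ_d = 0; H1: μ_d ≠ 0 (paired t-test on the differences, two-sided).
t = d̄/(s_d/√n) = 47/(136/√51) = 2.4680
df = n − 1 = 50
Two-sided p-value ≈ 0.0171
Since p ≈ 0.0171 < α = 0.05, reject H0; the data support H1.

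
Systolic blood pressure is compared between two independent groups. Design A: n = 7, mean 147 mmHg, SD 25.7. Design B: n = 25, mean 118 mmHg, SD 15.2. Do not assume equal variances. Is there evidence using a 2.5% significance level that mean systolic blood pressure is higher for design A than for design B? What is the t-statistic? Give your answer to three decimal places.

2.849

Let group 1 = design A, group 2 = design B. H0: μ_1 = μ_2; H1: μ_1 > μ_2 (Welch's two-sample t-test, right-tailed).
t = (x̄_1 − x̄_2)/√(s_1²/n_1 + s_2²/n_2) = (147 − 118)/√(25.7²/7 + 15.2²/25) = 2.849
Welch–Satterthwaite df ≈ 7.22
p-value = P(T ≥ 2.849) ≈ 0.012
Since p ≈ 0.012 < α = 0.025, reject H0; the evidence is statistically significant.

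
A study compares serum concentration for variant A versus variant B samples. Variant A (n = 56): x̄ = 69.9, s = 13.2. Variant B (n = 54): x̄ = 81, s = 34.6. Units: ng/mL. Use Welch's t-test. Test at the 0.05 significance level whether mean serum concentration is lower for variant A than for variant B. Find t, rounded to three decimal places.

Let group 1 = variant A, group 2 = variant B. H0: μ_1 = μ_2; H1: μ_1 < μ_2 (Welch's two-sample t-test, left-tailed).
t = (x̄_1 − x̄_2)/√(s_1²/n_1 + s_2²/n_2) = (69.9 − 81)/√(13.2²/56 + 34.6²/54) = -2.208
Welch–Satterthwaite df ≈ 67.64
p-value = P(T ≤ -2.208) ≈ 0.015
Since p ≈ 0.015 < α = 0.05, reject H0; the data support H1.

-2.208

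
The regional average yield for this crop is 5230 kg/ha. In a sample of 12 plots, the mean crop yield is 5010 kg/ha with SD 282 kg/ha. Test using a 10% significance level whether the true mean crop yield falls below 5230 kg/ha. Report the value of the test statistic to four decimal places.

H0: μ = 5230; H1: μ < 5230 (one-sample t-test, left-tailed).
t = (x̄ − μ₀)/(s/√n) = (5010 − 5230)/(282/√12) = -2.7025
df = n − 1 = 11
p-value = P(T ≤ -2.7025) ≈ 0.0103
Since p ≈ 0.0103 < α = 0.1, reject H0; the evidence is statistically significant.

-2.7025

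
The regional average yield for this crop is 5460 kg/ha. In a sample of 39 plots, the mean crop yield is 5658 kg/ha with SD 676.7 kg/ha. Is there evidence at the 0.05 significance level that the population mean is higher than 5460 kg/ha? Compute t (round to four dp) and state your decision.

t = 1.8273; reject H0

H0: μ = 5460; H1: μ > 5460 (one-sample t-test, right-tailed).
t = (x̄ − μ₀)/(s/√n) = (5658 − 5460)/(676.7/√39) = 1.8273
df = n − 1 = 38
p-value = P(T ≥ 1.8273) ≈ 0.038
Since p ≈ 0.038 < α = 0.05, reject H0; the data support H1.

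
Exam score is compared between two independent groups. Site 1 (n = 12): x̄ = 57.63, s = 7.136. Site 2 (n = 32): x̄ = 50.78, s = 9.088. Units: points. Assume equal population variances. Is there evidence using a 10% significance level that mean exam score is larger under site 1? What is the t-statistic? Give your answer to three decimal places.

Let group 1 = site 1, group 2 = site 2. H0: μ_1 = μ_2; H1: μ_1 > μ_2 (two-sample pooled-variance t-test, right-tailed).
s_p² = [(12−1)·7.136² + (32−1)·9.088²]/(12+32−2) = 74.2974
t = (57.63 − 50.78)/√[74.2974·(1/12 + 1/32)] = 2.348
df = n₁ + n₂ − 2 = 42
p-value = P(T ≥ 2.348) ≈ 0.0118
Since p ≈ 0.0118 < α = 0.1, reject H0; the data support H1.

2.348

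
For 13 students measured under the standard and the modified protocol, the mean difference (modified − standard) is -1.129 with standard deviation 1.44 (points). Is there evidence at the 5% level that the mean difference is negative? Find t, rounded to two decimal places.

H0: μ_d = 0; H1: μ_d < 0 (paired t-test on the differences, left-tailed).
t = d̄/(s_d/√n) = -1.129/(1.44/√13) = -2.83
df = n − 1 = 12
p-value = P(T ≤ -2.83) ≈ 0.008
Since p ≈ 0.008 < α = 0.05, reject H0; the data support H1.

-2.83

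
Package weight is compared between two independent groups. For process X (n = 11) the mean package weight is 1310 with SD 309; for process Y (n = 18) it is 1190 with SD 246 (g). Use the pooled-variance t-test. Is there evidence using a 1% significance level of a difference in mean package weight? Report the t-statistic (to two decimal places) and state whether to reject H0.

t = 1.16; fail to reject H0

Let group 1 = process X, group 2 = process Y. H0: μ_1 = μ_2; H1: μ_1 ≠ μ_2 (two-sample pooled-variance t-test, two-sided).
s_p² = [(11−1)·309² + (18−1)·246²]/(11+18−2) = 73466
t = (1310 − 1190)/√[73466·(1/11 + 1/18)] = 1.16
df = n₁ + n₂ − 2 = 27
Two-sided p-value ≈ 0.257
Since p ≈ 0.257 > α = 0.01, fail to reject H0; the data do not provide sufficient evidence against H0.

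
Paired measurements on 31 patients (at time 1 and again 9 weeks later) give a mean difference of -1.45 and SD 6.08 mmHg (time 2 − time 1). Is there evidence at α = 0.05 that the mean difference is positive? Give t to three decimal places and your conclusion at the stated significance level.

H0: μ_d = 0; H1: μ_d > 0 (paired t-test on the differences, right-tailed).
t = d̄/(s_d/√n) = -1.45/(6.08/√31) = -1.328
df = n − 1 = 30
p-value = P(T ≥ -1.328) ≈ 0.903
Since p ≈ 0.903 > α = 0.05, fail to reject H0; the evidence is not statistically significant.

t = -1.328; fail to reject H0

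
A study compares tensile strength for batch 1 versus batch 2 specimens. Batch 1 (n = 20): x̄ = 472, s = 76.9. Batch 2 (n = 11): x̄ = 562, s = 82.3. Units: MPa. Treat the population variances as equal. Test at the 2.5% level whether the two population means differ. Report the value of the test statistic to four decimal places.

Let group 1 = batch 1, group 2 = batch 2. H0: μ_1 = μ_2; H1: μ_1 ≠ μ_2 (two-sample pooled-variance t-test, two-sided).
s_p² = [(20−1)·76.9² + (11−1)·82.3²]/(20+11−2) = 6210.05
t = (472 − 562)/√[6210.05·(1/20 + 1/11)] = -3.0425
df = n₁ + n₂ − 2 = 29
Two-sided p-value ≈ 0.005
Since p ≈ 0.005 < α = 0.025, reject H0; the data support H1.

-3.0425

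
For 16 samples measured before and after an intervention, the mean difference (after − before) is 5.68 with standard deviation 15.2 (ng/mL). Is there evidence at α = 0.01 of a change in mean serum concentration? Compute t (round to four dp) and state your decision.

t = 1.4947; fail to reject H0

H0: μ_d = 0; H1: μ_d ≠ 0 (paired t-test on the differences, two-sided).
t = d̄/(s_d/√n) = 5.68/(15.2/√16) = 1.4947
df = n − 1 = 15
Two-sided p-value ≈ 0.1557
Since p ≈ 0.1557 > α = 0.01, fail to reject H0; the data do not provide sufficient evidence against H0.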